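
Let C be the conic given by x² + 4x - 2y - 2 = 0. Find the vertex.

(-2, -3)

Only x is squared. Complete the square in x: (x + 2)² = 2(y + 3).
Vertex (-2, -3); 4p = 2 so p = 1/2. Opens up.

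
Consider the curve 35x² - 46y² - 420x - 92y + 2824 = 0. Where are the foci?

(6, -10) and (6, 8)

35(x² - 12x) -46(y² + 2y) = -2824
Complete the square in x and y: 35(x - 6)² -46(y + 1)² = -2824 + 1260 - 46 = -1610
Divide through by -1610 to get (y + 1)²/35 - (x - 6)²/46 = 1.
Hyperbola, center (6, -1), transverse axis vertical; a² = 35, b² = 46.
c² = a² + b² = 35 + 46 = 81, so c = 9.
Foci lie on the vertical axis through the center: (h, k ± c).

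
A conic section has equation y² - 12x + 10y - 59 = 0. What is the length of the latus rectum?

12

Only y is squared. Complete the square in y: (y + 5)² = 12(x + 7).
Vertex (-7, -5); 4p = 12 so p = 3. Opens right.
Latus rectum length = |4p| = 12.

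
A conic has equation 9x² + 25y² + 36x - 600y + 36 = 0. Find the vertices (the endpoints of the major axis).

Rearranging, 9(x² + 4x) + 25(y² - 24y) = -36.
Complete the square: 9(x + 2)² + 25(y - 12)² = -36 + 36 + 3600 = 3600
Dividing both sides by 3600: (x + 2)²/400 + (y - 12)²/144 = 1
Ellipse, center (-2, 12), major axis horizontal; a² = 400, b² = 144.
a = 20. Vertices at (h ± a, k).

(-22, 12) and (18, 12)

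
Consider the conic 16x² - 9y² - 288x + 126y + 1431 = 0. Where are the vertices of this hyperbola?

(9, -1) and (9, 15)

16(x² - 18x) -9(y² - 14y) = -1431
16(x - 9)² -9(y - 7)² = -1431 + 1296 - 441 = -576
Divide through by -576 to get (y - 7)²/64 - (x - 9)²/36 = 1.
Hyperbola, center (9, 7), transverse axis vertical; a² = 64, b² = 36.
a = 8. Vertices at (h, k ± a).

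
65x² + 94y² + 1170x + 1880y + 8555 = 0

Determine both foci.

(-9 - √29, -10) and (-9 + √29, -10)

Group: 65(x² + 18x) + 94(y² + 20y) = -8555
Completing the square gives 65(x + 9)² + 94(y + 10)² = -8555 + 5265 + 9400 = 6110.
Divide by 6110: (x + 9)²/94 + (y + 10)²/65 = 1
Ellipse, center (-9, -10), major axis horizontal; a² = 94, b² = 65.
c² = a² - b² = 94 - 65 = 29, so c = √29.
Foci lie on the horizontal axis through the center: (h ± c, k).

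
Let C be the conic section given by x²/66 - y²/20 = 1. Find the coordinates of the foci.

(0 - √86, 0) and (0 + √86, 0)

Center (0, 0). The positive term is the x-term, so the transverse axis is horizontal; a² = 66, b² = 20.
c² = a² + b² = 66 + 20 = 86, so c = √86.
Foci lie on the horizontal axis through the center: (h ± c, k).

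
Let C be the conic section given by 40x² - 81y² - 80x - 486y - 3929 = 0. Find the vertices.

(-8, -3) and (10, -3)

Group the x- and y-terms: 40(x² - 2x) -81(y² + 6y) = 3929
Complete the square in x and y: 40(x - 1)² -81(y + 3)² = 3929 + 40 - 729 = 3240
Dividing both sides by 3240: (x - 1)²/81 - (y + 3)²/40 = 1
Hyperbola, center (1, -3), transverse axis horizontal; a² = 81, b² = 40.
a = 9. Vertices at (h ± a, k).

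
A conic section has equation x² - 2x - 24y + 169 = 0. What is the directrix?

Only x is squared. Complete the square in x: (x - 1)² = 24(y - 7).
Vertex (1, 7); 4p = 24 so p = 6. Opens up.
Directrix is the horizontal line y = k − p = 7 − (6) = 1.

y = 1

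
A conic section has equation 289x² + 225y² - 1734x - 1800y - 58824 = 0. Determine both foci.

(3, -4) and (3, 12)

Rearranging, 289(x² - 6x) + 225(y² - 8y) = 58824.
289(x - 3)² + 225(y - 4)² = 58824 + 2601 + 3600 = 65025
Divide through by 65025 to get (x - 3)²/225 + (y - 4)²/289 = 1.
Ellipse, center (3, 4), major axis vertical; a² = 289, b² = 225.
c² = a² - b² = 289 - 225 = 64, so c = 8.
Foci lie on the vertical axis through the center: (h, k ± c).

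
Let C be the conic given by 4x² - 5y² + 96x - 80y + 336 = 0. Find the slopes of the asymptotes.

2√5/5 and -2√5/5

Group: 4(x² + 24x) -5(y² + 16y) = -336
Completing the square gives 4(x + 12)² -5(y + 8)² = -336 + 576 - 320 = -80.
Divide through by -80 to get (y + 8)²/16 - (x + 12)²/20 = 1.
Hyperbola, center (-12, -8), transverse axis vertical; a² = 16, b² = 20.
For a vertical hyperbola the asymptotes have slope ±a/b.
Here that is ±4/2√5 = ±2√5/5.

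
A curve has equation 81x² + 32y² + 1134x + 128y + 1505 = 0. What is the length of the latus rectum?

81(x² + 14x) + 32(y² + 4y) = -1505
Complete the square in x and y: 81(x + 7)² + 32(y + 2)² = -1505 + 3969 + 128 = 2592
Divide through by 2592 to get (x + 7)²/32 + (y + 2)²/81 = 1.
Ellipse, center (-7, -2), major axis vertical; a² = 81, b² = 32.
Latus rectum length = 2b²/a = 2·32/9 = 64/9.

64/9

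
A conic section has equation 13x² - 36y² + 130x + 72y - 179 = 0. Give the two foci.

Rearranging, 13(x² + 10x) -36(y² - 2y) = 179.
Completing the square gives 13(x + 5)² -36(y - 1)² = 179 + 325 - 36 = 468.
Divide by 468: (x + 5)²/36 - (y - 1)²/13 = 1
Hyperbola, center (-5, 1), transverse axis horizontal; a² = 36, b² = 13.
c² = a² + b² = 36 + 13 = 49, so c = 7.
Foci lie on the horizontal axis through the center: (h ± c, k).

(-12, 1) and (2, 1)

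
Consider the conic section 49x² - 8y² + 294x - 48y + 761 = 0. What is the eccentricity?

e = √57/7

Rearranging, 49(x² + 6x) -8(y² + 6y) = -761.
Complete the square in x and y: 49(x + 3)² -8(y + 3)² = -761 + 441 - 72 = -392
Divide through by -392 to get (y + 3)²/49 - (x + 3)²/8 = 1.
Hyperbola, center (-3, -3), transverse axis vertical; a² = 49, b² = 8.
c² = a² + b² = 57, so c = √57.
e = c/a = √57/7.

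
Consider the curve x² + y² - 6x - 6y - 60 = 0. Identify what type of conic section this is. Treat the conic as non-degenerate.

No xy term. Coefficients of x² and y² are A = 1, C = 1.
A = C (same sign) ⇒ circle.

circle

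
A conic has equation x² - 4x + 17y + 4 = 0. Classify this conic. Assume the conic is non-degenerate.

parabola

No xy term. Coefficients of x² and y² are A = 1, C = 0.
Exactly one squared variable ⇒ parabola.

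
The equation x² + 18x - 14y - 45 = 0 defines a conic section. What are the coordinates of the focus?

Only x is squared. Complete the square in x: (x + 9)² = 14(y + 9).
Vertex (-9, -9); 4p = 14 so p = 7/2. Opens up.
Focus is p units from the vertex along the axis: (h, k + p).

(-9, -11/2)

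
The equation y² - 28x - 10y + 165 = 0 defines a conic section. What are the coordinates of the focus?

Only y is squared. Complete the square in y: (y - 5)² = 28(x - 5).
Vertex (5, 5); 4p = 28 so p = 7. Opens right.
Focus is p units from the vertex along the axis: (h + p, k).

(12, 5)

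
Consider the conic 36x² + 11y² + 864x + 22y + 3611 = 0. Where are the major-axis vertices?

Collect terms: 36(x² + 24x) + 11(y² + 2y) = -3611
Completing the square gives 36(x + 12)² + 11(y + 1)² = -3611 + 5184 + 11 = 1584.
Dividing both sides by 1584: (x + 12)²/44 + (y + 1)²/144 = 1
Ellipse, center (-12, -1), major axis vertical; a² = 144, b² = 44.
a = 12. Vertices at (h, k ± a).

(-12, -13) and (-12, 11)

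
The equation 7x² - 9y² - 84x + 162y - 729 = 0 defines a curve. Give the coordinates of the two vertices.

(0, 9) and (12, 9)

Rearranging, 7(x² - 12x) -9(y² - 18y) = 729.
Complete the square in x and y: 7(x - 6)² -9(y - 9)² = 729 + 252 - 729 = 252
Divide through by 252 to get (x - 6)²/36 - (y - 9)²/28 = 1.
Hyperbola, center (6, 9), transverse axis horizontal; a² = 36, b² = 28.
a = 6. Vertices at (h ± a, k).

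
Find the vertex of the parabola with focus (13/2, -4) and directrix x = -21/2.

The vertex is the midpoint between the focus and the directrix along the axis of symmetry.
Axis is horizontal (directrix is vertical). Vertex x-coordinate = (13/2 + (-21/2))/2 = -2; y-coordinate = -4.

(-2, -4)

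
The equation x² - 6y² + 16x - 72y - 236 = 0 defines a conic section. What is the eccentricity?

e = √42/6

Rearranging, (x² + 16x) -6(y² + 12y) = 236.
Complete the square: (x + 8)² -6(y + 6)² = 236 + 64 - 216 = 84
Divide by 84: (x + 8)²/84 - (y + 6)²/14 = 1
Hyperbola, center (-8, -6), transverse axis horizontal; a² = 84, b² = 14.
c² = a² + b² = 98, so c = 7√2.
e = c/a = 7√2/2√21 = √42/6.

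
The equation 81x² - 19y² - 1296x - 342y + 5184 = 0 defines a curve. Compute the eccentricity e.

e = 10/9

Group the x- and y-terms: 81(x² - 16x) -19(y² + 18y) = -5184
Completing the square gives 81(x - 8)² -19(y + 9)² = -5184 + 5184 - 1539 = -1539.
Divide by -1539: (y + 9)²/81 - (x - 8)²/19 = 1
Hyperbola, center (8, -9), transverse axis vertical; a² = 81, b² = 19.
c² = a² + b² = 100, so c = 10.
e = c/a = 10/9.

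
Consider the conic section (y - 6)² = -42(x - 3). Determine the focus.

(-15/2, 6)

Vertex (3, 6); 4p = -42 so p = -21/2. Opens left.
Focus is p units from the vertex along the axis: (h + p, k).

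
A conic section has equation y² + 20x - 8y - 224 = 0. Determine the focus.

Only y is squared. Complete the square in y: (y - 4)² = -20(x - 12).
Vertex (12, 4); 4p = -20 so p = -5. Opens left.
Focus is p units from the vertex along the axis: (h + p, k).

(7, 4)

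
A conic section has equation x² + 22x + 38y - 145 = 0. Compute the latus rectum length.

Only x is squared. Complete the square in x: (x + 11)² = -38(y - 7).
Vertex (-11, 7); 4p = -38 so p = -19/2. Opens down.
Latus rectum length = |4p| = 38.

38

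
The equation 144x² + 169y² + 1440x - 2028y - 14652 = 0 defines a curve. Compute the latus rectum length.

288/13

Collect terms: 144(x² + 10x) + 169(y² - 12y) = 14652
Completing the square gives 144(x + 5)² + 169(y - 6)² = 14652 + 3600 + 6084 = 24336.
Divide by 24336: (x + 5)²/169 + (y - 6)²/144 = 1
Ellipse, center (-5, 6), major axis horizontal; a² = 169, b² = 144.
Latus rectum length = 2b²/a = 2·144/13 = 288/13.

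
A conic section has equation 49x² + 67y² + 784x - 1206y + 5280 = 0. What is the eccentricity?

Group the x- and y-terms: 49(x² + 16x) + 67(y² - 18y) = -5280
Complete the square in x and y: 49(x + 8)² + 67(y - 9)² = -5280 + 3136 + 5427 = 3283
Dividing both sides by 3283: (x + 8)²/67 + (y - 9)²/49 = 1
Ellipse, center (-8, 9), major axis horizontal; a² = 67, b² = 49.
c² = a² - b² = 18, so c = 3√2.
e = c/a = 3√2/√67 = 3√134/67.

e = 3√134/67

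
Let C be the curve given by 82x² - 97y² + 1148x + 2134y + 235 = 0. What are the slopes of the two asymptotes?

Group: 82(x² + 14x) -97(y² - 22y) = -235
82(x + 7)² -97(y - 11)² = -235 + 4018 - 11737 = -7954
Divide by -7954: (y - 11)²/82 - (x + 7)²/97 = 1
Hyperbola, center (-7, 11), transverse axis vertical; a² = 82, b² = 97.
For a vertical hyperbola the asymptotes have slope ±a/b.
Here that is ±√82/√97 = ±√7954/97.

√7954/97 and -√7954/97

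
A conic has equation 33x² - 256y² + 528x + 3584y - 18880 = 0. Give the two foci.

Collect terms: 33(x² + 16x) -256(y² - 14y) = 18880
Complete the square: 33(x + 8)² -256(y - 7)² = 18880 + 2112 - 12544 = 8448
Divide through by 8448 to get (x + 8)²/256 - (y - 7)²/33 = 1.
Hyperbola, center (-8, 7), transverse axis horizontal; a² = 256, b² = 33.
c² = a² + b² = 256 + 33 = 289, so c = 17.
Foci lie on the horizontal axis through the center: (h ± c, k).

(-25, 7) and (9, 7)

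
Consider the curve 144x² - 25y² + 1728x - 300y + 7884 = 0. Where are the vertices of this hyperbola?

Collect terms: 144(x² + 12x) -25(y² + 12y) = -7884
Complete the square: 144(x + 6)² -25(y + 6)² = -7884 + 5184 - 900 = -3600
Divide through by -3600 to get (y + 6)²/144 - (x + 6)²/25 = 1.
Hyperbola, center (-6, -6), transverse axis vertical; a² = 144, b² = 25.
a = 12. Vertices at (h, k ± a).

(-6, -18) and (-6, 6)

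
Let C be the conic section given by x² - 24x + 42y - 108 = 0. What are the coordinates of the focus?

Only x is squared. Complete the square in x: (x - 12)² = -42(y - 6).
Vertex (12, 6); 4p = -42 so p = -21/2. Opens down.
Focus is p units from the vertex along the axis: (h, k + p).

(12, -9/2)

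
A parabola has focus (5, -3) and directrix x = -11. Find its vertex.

(-3, -3)

The vertex is the midpoint between the focus and the directrix along the axis of symmetry.
Axis is horizontal (directrix is vertical). Vertex x-coordinate = (5 + (-11))/2 = -3; y-coordinate = -3.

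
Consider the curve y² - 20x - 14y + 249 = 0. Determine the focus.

Only y is squared. Complete the square in y: (y - 7)² = 20(x - 10).
Vertex (10, 7); 4p = 20 so p = 5. Opens right.
Focus is p units from the vertex along the axis: (h + p, k).

(15, 7)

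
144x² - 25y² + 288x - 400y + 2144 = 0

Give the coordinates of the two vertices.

(-1, -20) and (-1, 4)

Group: 144(x² + 2x) -25(y² + 16y) = -2144
Completing the square gives 144(x + 1)² -25(y + 8)² = -2144 + 144 - 1600 = -3600.
Divide through by -3600 to get (y + 8)²/144 - (x + 1)²/25 = 1.
Hyperbola, center (-1, -8), transverse axis vertical; a² = 144, b² = 25.
a = 12. Vertices at (h, k ± a).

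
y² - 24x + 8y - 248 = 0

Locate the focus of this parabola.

Only y is squared. Complete the square in y: (y + 4)² = 24(x + 11).
Vertex (-11, -4); 4p = 24 so p = 6. Opens right.
Focus is p units from the vertex along the axis: (h + p, k).

(-5, -4)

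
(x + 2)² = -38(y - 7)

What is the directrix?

Vertex (-2, 7); 4p = -38 so p = -19/2. Opens down.
Directrix is the horizontal line y = k − p = 7 − (-19/2) = 33/2.

y = 33/2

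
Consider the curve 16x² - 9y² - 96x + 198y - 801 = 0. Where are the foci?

(3, 6) and (3, 16)

Group the x- and y-terms: 16(x² - 6x) -9(y² - 22y) = 801
16(x - 3)² -9(y - 11)² = 801 + 144 - 1089 = -144
Divide through by -144 to get (y - 11)²/16 - (x - 3)²/9 = 1.
Hyperbola, center (3, 11), transverse axis vertical; a² = 16, b² = 9.
c² = a² + b² = 16 + 9 = 25, so c = 5.
Foci lie on the vertical axis through the center: (h, k ± c).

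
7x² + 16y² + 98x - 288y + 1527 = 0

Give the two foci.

(-10, 9) and (-4, 9)

Group the x- and y-terms: 7(x² + 14x) + 16(y² - 18y) = -1527
7(x + 7)² + 16(y - 9)² = -1527 + 343 + 1296 = 112
Divide through by 112 to get (x + 7)²/16 + (y - 9)²/7 = 1.
Ellipse, center (-7, 9), major axis horizontal; a² = 16, b² = 7.
c² = a² - b² = 16 - 7 = 9, so c = 3.
Foci lie on the horizontal axis through the center: (h ± c, k).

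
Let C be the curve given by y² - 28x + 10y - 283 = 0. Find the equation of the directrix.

Only y is squared. Complete the square in y: (y + 5)² = 28(x + 11).
Vertex (-11, -5); 4p = 28 so p = 7. Opens right.
Directrix is the vertical line x = h − p = -11 − (7) = -18.

x = -18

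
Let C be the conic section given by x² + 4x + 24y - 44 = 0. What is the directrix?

Only x is squared. Complete the square in x: (x + 2)² = -24(y - 2).
Vertex (-2, 2); 4p = -24 so p = -6. Opens down.
Directrix is the horizontal line y = k − p = 2 − (-6) = 8.

y = 8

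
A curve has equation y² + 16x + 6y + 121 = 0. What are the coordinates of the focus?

(-11, -3)

Only y is squared. Complete the square in y: (y + 3)² = -16(x + 7).
Vertex (-7, -3); 4p = -16 so p = -4. Opens left.
Focus is p units from the vertex along the axis: (h + p, k).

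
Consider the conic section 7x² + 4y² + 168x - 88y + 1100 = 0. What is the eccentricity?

e = √21/7

Group: 7(x² + 24x) + 4(y² - 22y) = -1100
Completing the square gives 7(x + 12)² + 4(y - 11)² = -1100 + 1008 + 484 = 392.
Divide by 392: (x + 12)²/56 + (y - 11)²/98 = 1
Ellipse, center (-12, 11), major axis vertical; a² = 98, b² = 56.
c² = a² - b² = 42, so c = √42.
e = c/a = √42/7√2 = √21/7.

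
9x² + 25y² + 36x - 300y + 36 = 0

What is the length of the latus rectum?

36/5

Rearranging, 9(x² + 4x) + 25(y² - 12y) = -36.
Complete the square: 9(x + 2)² + 25(y - 6)² = -36 + 36 + 900 = 900
Divide through by 900 to get (x + 2)²/100 + (y - 6)²/36 = 1.
Ellipse, center (-2, 6), major axis horizontal; a² = 100, b² = 36.
Latus rectum length = 2b²/a = 2·36/10 = 36/5.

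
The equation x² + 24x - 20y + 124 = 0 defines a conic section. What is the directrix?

Only x is squared. Complete the square in x: (x + 12)² = 20(y + 1).
Vertex (-12, -1); 4p = 20 so p = 5. Opens up.
Directrix is the horizontal line y = k − p = -1 − (5) = -6.

y = -6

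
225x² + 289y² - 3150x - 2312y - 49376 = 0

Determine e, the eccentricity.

Collect terms: 225(x² - 14x) + 289(y² - 8y) = 49376
Complete the square in x and y: 225(x - 7)² + 289(y - 4)² = 49376 + 11025 + 4624 = 65025
Dividing both sides by 65025: (x - 7)²/289 + (y - 4)²/225 = 1
Ellipse, center (7, 4), major axis horizontal; a² = 289, b² = 225.
c² = a² - b² = 64, so c = 8.
e = c/a = 8/17.

e = 8/17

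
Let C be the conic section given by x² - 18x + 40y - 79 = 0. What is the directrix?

Only x is squared. Complete the square in x: (x - 9)² = -40(y - 4).
Vertex (9, 4); 4p = -40 so p = -10. Opens down.
Directrix is the horizontal line y = k − p = 4 − (-10) = 14.

y = 14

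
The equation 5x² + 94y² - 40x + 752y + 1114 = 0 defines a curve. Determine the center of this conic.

(4, -4)

Rearranging, 5(x² - 8x) + 94(y² + 8y) = -1114.
5(x - 4)² + 94(y + 4)² = -1114 + 80 + 1504 = 470
Divide by 470: (x - 4)²/94 + (y + 4)²/5 = 1
Ellipse with center (4, -4).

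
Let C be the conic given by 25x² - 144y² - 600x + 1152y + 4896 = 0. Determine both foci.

Rearranging, 25(x² - 24x) -144(y² - 8y) = -4896.
Complete the square in x and y: 25(x - 12)² -144(y - 4)² = -4896 + 3600 - 2304 = -3600
Divide through by -3600 to get (y - 4)²/25 - (x - 12)²/144 = 1.
Hyperbola, center (12, 4), transverse axis vertical; a² = 25, b² = 144.
c² = a² + b² = 25 + 144 = 169, so c = 13.
Foci lie on the vertical axis through the center: (h, k ± c).

(12, -9) and (12, 17)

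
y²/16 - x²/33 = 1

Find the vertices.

Center (0, 0). The positive term is the y-term, so the transverse axis is vertical; a² = 16, b² = 33.
a = 4. Vertices at (h, k ± a).

(0, -4) and (0, 4)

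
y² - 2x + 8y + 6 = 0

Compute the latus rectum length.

Only y is squared. Complete the square in y: (y + 4)² = 2(x + 5).
Vertex (-5, -4); 4p = 2 so p = 1/2. Opens right.
Latus rectum length = |4p| = 2.

2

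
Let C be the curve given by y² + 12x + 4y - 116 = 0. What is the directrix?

x = 13

Only y is squared. Complete the square in y: (y + 2)² = -12(x - 10).
Vertex (10, -2); 4p = -12 so p = -3. Opens left.
Directrix is the vertical line x = h − p = 10 − (-3) = 13.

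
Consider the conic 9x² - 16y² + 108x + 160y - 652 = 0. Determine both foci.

(-16, 5) and (4, 5)

Rearranging, 9(x² + 12x) -16(y² - 10y) = 652.
9(x + 6)² -16(y - 5)² = 652 + 324 - 400 = 576
Dividing both sides by 576: (x + 6)²/64 - (y - 5)²/36 = 1
Hyperbola, center (-6, 5), transverse axis horizontal; a² = 64, b² = 36.
c² = a² + b² = 64 + 36 = 100, so c = 10.
Foci lie on the horizontal axis through the center: (h ± c, k).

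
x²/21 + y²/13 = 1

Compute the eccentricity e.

e = 2√42/21

Center (0, 0). The larger denominator 21 sits under the x-term, so the major axis is horizontal; a² = 21, b² = 13.
c² = a² - b² = 8, so c = 2√2.
e = c/a = 2√2/√21 = 2√42/21.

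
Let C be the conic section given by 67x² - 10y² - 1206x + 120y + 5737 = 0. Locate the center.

(9, 6)

67(x² - 18x) -10(y² - 12y) = -5737
Completing the square gives 67(x - 9)² -10(y - 6)² = -5737 + 5427 - 360 = -670.
Divide through by -670 to get (y - 6)²/67 - (x - 9)²/10 = 1.
Hyperbola with center (9, 6).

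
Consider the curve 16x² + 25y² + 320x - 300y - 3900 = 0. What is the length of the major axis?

40

Rearranging, 16(x² + 20x) + 25(y² - 12y) = 3900.
Completing the square gives 16(x + 10)² + 25(y - 6)² = 3900 + 1600 + 900 = 6400.
Dividing both sides by 6400: (x + 10)²/400 + (y - 6)²/256 = 1
Ellipse, center (-10, 6), major axis horizontal; a² = 400, b² = 256.
a² = 400 so a = 20; the major axis has length 2a = 40.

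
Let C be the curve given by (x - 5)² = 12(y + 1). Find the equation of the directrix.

Vertex (5, -1); 4p = 12 so p = 3. Opens up.
Directrix is the horizontal line y = k − p = -1 − (3) = -4.

y = -4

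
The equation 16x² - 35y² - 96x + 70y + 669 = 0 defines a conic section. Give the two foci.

(3, 1 - √51) and (3, 1 + √51)

Rearranging, 16(x² - 6x) -35(y² - 2y) = -669.
Complete the square: 16(x - 3)² -35(y - 1)² = -669 + 144 - 35 = -560
Divide through by -560 to get (y - 1)²/16 - (x - 3)²/35 = 1.
Hyperbola, center (3, 1), transverse axis vertical; a² = 16, b² = 35.
c² = a² + b² = 16 + 35 = 51, so c = √51.
Foci lie on the vertical axis through the center: (h, k ± c).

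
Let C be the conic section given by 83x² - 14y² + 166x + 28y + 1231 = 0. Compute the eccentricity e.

Rearranging, 83(x² + 2x) -14(y² - 2y) = -1231.
Complete the square: 83(x + 1)² -14(y - 1)² = -1231 + 83 - 14 = -1162
Dividing both sides by -1162: (y - 1)²/83 - (x + 1)²/14 = 1
Hyperbola, center (-1, 1), transverse axis vertical; a² = 83, b² = 14.
c² = a² + b² = 97, so c = √97.
e = c/a = √97/√83 = √8051/83.

e = √8051/83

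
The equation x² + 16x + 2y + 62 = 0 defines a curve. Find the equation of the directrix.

Only x is squared. Complete the square in x: (x + 8)² = -2(y - 1).
Vertex (-8, 1); 4p = -2 so p = -1/2. Opens down.
Directrix is the horizontal line y = k − p = 1 − (-1/2) = 3/2.

y = 3/2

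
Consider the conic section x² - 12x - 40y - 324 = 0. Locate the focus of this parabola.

Only x is squared. Complete the square in x: (x - 6)² = 40(y + 9).
Vertex (6, -9); 4p = 40 so p = 10. Opens up.
Focus is p units from the vertex along the axis: (h, k + p).

(6, 1)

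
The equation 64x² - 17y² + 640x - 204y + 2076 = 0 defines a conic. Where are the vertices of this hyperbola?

Collect terms: 64(x² + 10x) -17(y² + 12y) = -2076
64(x + 5)² -17(y + 6)² = -2076 + 1600 - 612 = -1088
Divide through by -1088 to get (y + 6)²/64 - (x + 5)²/17 = 1.
Hyperbola, center (-5, -6), transverse axis vertical; a² = 64, b² = 17.
a = 8. Vertices at (h, k ± a).

(-5, -14) and (-5, 2)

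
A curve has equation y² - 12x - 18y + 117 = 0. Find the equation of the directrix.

Only y is squared. Complete the square in y: (y - 9)² = 12(x - 3).
Vertex (3, 9); 4p = 12 so p = 3. Opens right.
Directrix is the vertical line x = h − p = 3 − (3) = 0.

x = 0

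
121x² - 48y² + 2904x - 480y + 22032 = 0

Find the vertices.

Group: 121(x² + 24x) -48(y² + 10y) = -22032
Completing the square gives 121(x + 12)² -48(y + 5)² = -22032 + 17424 - 1200 = -5808.
Divide by -5808: (y + 5)²/121 - (x + 12)²/48 = 1
Hyperbola, center (-12, -5), transverse axis vertical; a² = 121, b² = 48.
a = 11. Vertices at (h, k ± a).

(-12, -16) and (-12, 6)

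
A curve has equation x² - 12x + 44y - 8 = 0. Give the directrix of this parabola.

y = 12

Only x is squared. Complete the square in x: (x - 6)² = -44(y - 1).
Vertex (6, 1); 4p = -44 so p = -11. Opens down.
Directrix is the horizontal line y = k − p = 1 − (-11) = 12.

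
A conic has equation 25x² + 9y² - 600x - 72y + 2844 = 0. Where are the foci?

Rearranging, 25(x² - 24x) + 9(y² - 8y) = -2844.
25(x - 12)² + 9(y - 4)² = -2844 + 3600 + 144 = 900
Divide by 900: (x - 12)²/36 + (y - 4)²/100 = 1
Ellipse, center (12, 4), major axis vertical; a² = 100, b² = 36.
c² = a² - b² = 100 - 36 = 64, so c = 8.
Foci lie on the vertical axis through the center: (h, k ± c).

(12, -4) and (12, 12)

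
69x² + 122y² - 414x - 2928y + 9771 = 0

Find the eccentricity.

e = √6466/122

Group the x- and y-terms: 69(x² - 6x) + 122(y² - 24y) = -9771
Completing the square gives 69(x - 3)² + 122(y - 12)² = -9771 + 621 + 17568 = 8418.
Dividing both sides by 8418: (x - 3)²/122 + (y - 12)²/69 = 1
Ellipse, center (3, 12), major axis horizontal; a² = 122, b² = 69.
c² = a² - b² = 53, so c = √53.
e = c/a = √53/√122 = √6466/122.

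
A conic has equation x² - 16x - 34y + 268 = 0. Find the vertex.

Only x is squared. Complete the square in x: (x - 8)² = 34(y - 6).
Vertex (8, 6); 4p = 34 so p = 17/2. Opens up.

(8, 6)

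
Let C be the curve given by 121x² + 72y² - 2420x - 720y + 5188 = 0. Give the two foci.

Group the x- and y-terms: 121(x² - 20x) + 72(y² - 10y) = -5188
Complete the square in x and y: 121(x - 10)² + 72(y - 5)² = -5188 + 12100 + 1800 = 8712
Dividing both sides by 8712: (x - 10)²/72 + (y - 5)²/121 = 1
Ellipse, center (10, 5), major axis vertical; a² = 121, b² = 72.
c² = a² - b² = 121 - 72 = 49, so c = 7.
Foci lie on the vertical axis through the center: (h, k ± c).

(10, -2) and (10, 12)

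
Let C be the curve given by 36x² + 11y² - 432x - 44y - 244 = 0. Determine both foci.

(6, -8) and (6, 12)

Collect terms: 36(x² - 12x) + 11(y² - 4y) = 244
Complete the square in x and y: 36(x - 6)² + 11(y - 2)² = 244 + 1296 + 44 = 1584
Divide by 1584: (x - 6)²/44 + (y - 2)²/144 = 1
Ellipse, center (6, 2), major axis vertical; a² = 144, b² = 44.
c² = a² - b² = 144 - 44 = 100, so c = 10.
Foci lie on the vertical axis through the center: (h, k ± c).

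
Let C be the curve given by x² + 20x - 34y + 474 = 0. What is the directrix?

y = 5/2

Only x is squared. Complete the square in x: (x + 10)² = 34(y - 11).
Vertex (-10, 11); 4p = 34 so p = 17/2. Opens up.
Directrix is the horizontal line y = k − p = 11 − (17/2) = 5/2.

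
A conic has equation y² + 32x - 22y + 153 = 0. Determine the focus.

(-9, 11)

Only y is squared. Complete the square in y: (y - 11)² = -32(x + 1).
Vertex (-1, 11); 4p = -32 so p = -8. Opens left.
Focus is p units from the vertex along the axis: (h + p, k).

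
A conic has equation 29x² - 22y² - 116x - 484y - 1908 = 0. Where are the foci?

Group: 29(x² - 4x) -22(y² + 22y) = 1908
29(x - 2)² -22(y + 11)² = 1908 + 116 - 2662 = -638
Divide through by -638 to get (y + 11)²/29 - (x - 2)²/22 = 1.
Hyperbola, center (2, -11), transverse axis vertical; a² = 29, b² = 22.
c² = a² + b² = 29 + 22 = 51, so c = √51.
Foci lie on the vertical axis through the center: (h, k ± c).

(2, -11 - √51) and (2, -11 + √51)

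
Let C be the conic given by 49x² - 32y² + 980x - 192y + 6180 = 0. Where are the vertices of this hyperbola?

(-10, -10) and (-10, 4)

Collect terms: 49(x² + 20x) -32(y² + 6y) = -6180
49(x + 10)² -32(y + 3)² = -6180 + 4900 - 288 = -1568
Dividing both sides by -1568: (y + 3)²/49 - (x + 10)²/32 = 1
Hyperbola, center (-10, -3), transverse axis vertical; a² = 49, b² = 32.
a = 7. Vertices at (h, k ± a).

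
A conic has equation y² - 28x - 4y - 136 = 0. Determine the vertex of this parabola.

Only y is squared. Complete the square in y: (y - 2)² = 28(x + 5).
Vertex (-5, 2); 4p = 28 so p = 7. Opens right.

(-5, 2)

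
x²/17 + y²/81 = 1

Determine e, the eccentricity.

e = 8/9

Center (0, 0). The larger denominator 81 sits under the y-term, so the major axis is vertical; a² = 81, b² = 17.
c² = a² - b² = 64, so c = 8.
e = c/a = 8/9.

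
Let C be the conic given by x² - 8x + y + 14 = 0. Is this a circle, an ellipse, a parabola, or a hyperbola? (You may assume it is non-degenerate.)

parabola

No xy term. Coefficients of x² and y² are A = 1, C = 0.
Exactly one squared variable ⇒ parabola.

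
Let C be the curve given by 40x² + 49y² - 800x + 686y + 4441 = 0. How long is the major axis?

Group the x- and y-terms: 40(x² - 20x) + 49(y² + 14y) = -4441
Complete the square: 40(x - 10)² + 49(y + 7)² = -4441 + 4000 + 2401 = 1960
Dividing both sides by 1960: (x - 10)²/49 + (y + 7)²/40 = 1
Ellipse, center (10, -7), major axis horizontal; a² = 49, b² = 40.
a² = 49 so a = 7; the major axis has length 2a = 14.

14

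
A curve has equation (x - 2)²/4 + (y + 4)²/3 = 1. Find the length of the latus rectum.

Center (2, -4). The larger denominator 4 sits under the x-term, so the major axis is horizontal; a² = 4, b² = 3.
Latus rectum length = 2b²/a = 2·3/2 = 3.

3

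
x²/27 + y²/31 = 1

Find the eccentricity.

e = 2√31/31

Center (0, 0). The larger denominator 31 sits under the y-term, so the major axis is vertical; a² = 31, b² = 27.
c² = a² - b² = 4, so c = 2.
e = c/a = 2/√31 = 2√31/31.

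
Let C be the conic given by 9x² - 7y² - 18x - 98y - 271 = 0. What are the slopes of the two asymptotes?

3√7/7 and -3√7/7

Group the x- and y-terms: 9(x² - 2x) -7(y² + 14y) = 271
Completing the square gives 9(x - 1)² -7(y + 7)² = 271 + 9 - 343 = -63.
Divide by -63: (y + 7)²/9 - (x - 1)²/7 = 1
Hyperbola, center (1, -7), transverse axis vertical; a² = 9, b² = 7.
For a vertical hyperbola the asymptotes have slope ±a/b.
Here that is ±3/√7 = ±3√7/7.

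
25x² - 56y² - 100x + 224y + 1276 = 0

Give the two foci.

25(x² - 4x) -56(y² - 4y) = -1276
Completing the square gives 25(x - 2)² -56(y - 2)² = -1276 + 100 - 224 = -1400.
Divide through by -1400 to get (y - 2)²/25 - (x - 2)²/56 = 1.
Hyperbola, center (2, 2), transverse axis vertical; a² = 25, b² = 56.
c² = a² + b² = 25 + 56 = 81, so c = 9.
Foci lie on the vertical axis through the center: (h, k ± c).

(2, -7) and (2, 11)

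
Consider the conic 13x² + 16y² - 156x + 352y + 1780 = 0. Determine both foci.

(3, -11) and (9, -11)

13(x² - 12x) + 16(y² + 22y) = -1780
13(x - 6)² + 16(y + 11)² = -1780 + 468 + 1936 = 624
Dividing both sides by 624: (x - 6)²/48 + (y + 11)²/39 = 1
Ellipse, center (6, -11), major axis horizontal; a² = 48, b² = 39.
c² = a² - b² = 48 - 39 = 9, so c = 3.
Foci lie on the horizontal axis through the center: (h ± c, k).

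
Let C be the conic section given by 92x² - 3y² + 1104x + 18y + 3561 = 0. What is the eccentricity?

e = √2185/46

Group: 92(x² + 12x) -3(y² - 6y) = -3561
Complete the square: 92(x + 6)² -3(y - 3)² = -3561 + 3312 - 27 = -276
Divide through by -276 to get (y - 3)²/92 - (x + 6)²/3 = 1.
Hyperbola, center (-6, 3), transverse axis vertical; a² = 92, b² = 3.
c² = a² + b² = 95, so c = √95.
e = c/a = √95/2√23 = √2185/46.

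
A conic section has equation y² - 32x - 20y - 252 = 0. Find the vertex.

(-11, 10)

Only y is squared. Complete the square in y: (y - 10)² = 32(x + 11).
Vertex (-11, 10); 4p = 32 so p = 8. Opens right.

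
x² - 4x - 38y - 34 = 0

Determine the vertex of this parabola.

(2, -1)

Only x is squared. Complete the square in x: (x - 2)² = 38(y + 1).
Vertex (2, -1); 4p = 38 so p = 19/2. Opens up.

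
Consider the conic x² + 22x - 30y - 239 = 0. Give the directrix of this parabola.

Only x is squared. Complete the square in x: (x + 11)² = 30(y + 12).
Vertex (-11, -12); 4p = 30 so p = 15/2. Opens up.
Directrix is the horizontal line y = k − p = -12 − (15/2) = -39/2.

y = -39/2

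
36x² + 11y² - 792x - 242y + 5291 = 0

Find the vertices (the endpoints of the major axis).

(11, 5) and (11, 17)

Group: 36(x² - 22x) + 11(y² - 22y) = -5291
Complete the square in x and y: 36(x - 11)² + 11(y - 11)² = -5291 + 4356 + 1331 = 396
Divide through by 396 to get (x - 11)²/11 + (y - 11)²/36 = 1.
Ellipse, center (11, 11), major axis vertical; a² = 36, b² = 11.
a = 6. Vertices at (h, k ± a).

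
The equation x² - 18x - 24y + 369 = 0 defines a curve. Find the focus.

(9, 18)

Only x is squared. Complete the square in x: (x - 9)² = 24(y - 12).
Vertex (9, 12); 4p = 24 so p = 6. Opens up.
Focus is p units from the vertex along the axis: (h, k + p).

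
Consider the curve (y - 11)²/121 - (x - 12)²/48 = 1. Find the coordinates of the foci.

Center (12, 11). The positive term is the y-term, so the transverse axis is vertical; a² = 121, b² = 48.
c² = a² + b² = 121 + 48 = 169, so c = 13.
Foci lie on the vertical axis through the center: (h, k ± c).

(12, -2) and (12, 24)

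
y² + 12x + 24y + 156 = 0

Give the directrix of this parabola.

Only y is squared. Complete the square in y: (y + 12)² = -12(x + 1).
Vertex (-1, -12); 4p = -12 so p = -3. Opens left.
Directrix is the vertical line x = h − p = -1 − (-3) = 2.

x = 2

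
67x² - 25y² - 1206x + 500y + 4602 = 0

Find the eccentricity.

Group the x- and y-terms: 67(x² - 18x) -25(y² - 20y) = -4602
Complete the square in x and y: 67(x - 9)² -25(y - 10)² = -4602 + 5427 - 2500 = -1675
Divide by -1675: (y - 10)²/67 - (x - 9)²/25 = 1
Hyperbola, center (9, 10), transverse axis vertical; a² = 67, b² = 25.
c² = a² + b² = 92, so c = 2√23.
e = c/a = 2√23/√67 = 2√1541/67.

e = 2√1541/67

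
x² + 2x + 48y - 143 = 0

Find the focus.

(-1, -9)

Only x is squared. Complete the square in x: (x + 1)² = -48(y - 3).
Vertex (-1, 3); 4p = -48 so p = -12. Opens down.
Focus is p units from the vertex along the axis: (h, k + p).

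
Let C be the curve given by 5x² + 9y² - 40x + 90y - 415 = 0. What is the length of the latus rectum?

40/3

Group: 5(x² - 8x) + 9(y² + 10y) = 415
Complete the square in x and y: 5(x - 4)² + 9(y + 5)² = 415 + 80 + 225 = 720
Divide through by 720 to get (x - 4)²/144 + (y + 5)²/80 = 1.
Ellipse, center (4, -5), major axis horizontal; a² = 144, b² = 80.
Latus rectum length = 2b²/a = 2·80/12 = 40/3.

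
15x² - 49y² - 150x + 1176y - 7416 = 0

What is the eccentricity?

Collect terms: 15(x² - 10x) -49(y² - 24y) = 7416
Complete the square in x and y: 15(x - 5)² -49(y - 12)² = 7416 + 375 - 7056 = 735
Divide by 735: (x - 5)²/49 - (y - 12)²/15 = 1
Hyperbola, center (5, 12), transverse axis horizontal; a² = 49, b² = 15.
c² = a² + b² = 64, so c = 8.
e = c/a = 8/7.

e = 8/7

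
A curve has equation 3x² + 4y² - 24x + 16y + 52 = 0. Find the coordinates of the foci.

Rearranging, 3(x² - 8x) + 4(y² + 4y) = -52.
Completing the square gives 3(x - 4)² + 4(y + 2)² = -52 + 48 + 16 = 12.
Divide through by 12 to get (x - 4)²/4 + (y + 2)²/3 = 1.
Ellipse, center (4, -2), major axis horizontal; a² = 4, b² = 3.
c² = a² - b² = 4 - 3 = 1, so c = 1.
Foci lie on the horizontal axis through the center: (h ± c, k).

(3, -2) and (5, -2)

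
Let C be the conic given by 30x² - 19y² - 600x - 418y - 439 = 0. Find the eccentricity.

e = 7√19/19

Group the x- and y-terms: 30(x² - 20x) -19(y² + 22y) = 439
30(x - 10)² -19(y + 11)² = 439 + 3000 - 2299 = 1140
Divide through by 1140 to get (x - 10)²/38 - (y + 11)²/60 = 1.
Hyperbola, center (10, -11), transverse axis horizontal; a² = 38, b² = 60.
c² = a² + b² = 98, so c = 7√2.
e = c/a = 7√2/√38 = 7√19/19.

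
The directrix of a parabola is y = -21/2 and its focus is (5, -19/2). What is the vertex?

(5, -10)

The vertex is the midpoint between the focus and the directrix along the axis of symmetry.
Axis is vertical (directrix is horizontal). Vertex y-coordinate = (-19/2 + (-21/2))/2 = -10; x-coordinate = 5.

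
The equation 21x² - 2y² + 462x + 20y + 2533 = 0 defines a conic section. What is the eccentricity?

Group: 21(x² + 22x) -2(y² - 10y) = -2533
Completing the square gives 21(x + 11)² -2(y - 5)² = -2533 + 2541 - 50 = -42.
Divide through by -42 to get (y - 5)²/21 - (x + 11)²/2 = 1.
Hyperbola, center (-11, 5), transverse axis vertical; a² = 21, b² = 2.
c² = a² + b² = 23, so c = √23.
e = c/a = √23/√21 = √483/21.

e = √483/21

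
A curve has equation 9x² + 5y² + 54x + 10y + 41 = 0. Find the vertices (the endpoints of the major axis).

(-3, -4) and (-3, 2)

Group: 9(x² + 6x) + 5(y² + 2y) = -41
9(x + 3)² + 5(y + 1)² = -41 + 81 + 5 = 45
Dividing both sides by 45: (x + 3)²/5 + (y + 1)²/9 = 1
Ellipse, center (-3, -1), major axis vertical; a² = 9, b² = 5.
a = 3. Vertices at (h, k ± a).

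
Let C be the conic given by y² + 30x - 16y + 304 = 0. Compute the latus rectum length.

Only y is squared. Complete the square in y: (y - 8)² = -30(x + 8).
Vertex (-8, 8); 4p = -30 so p = -15/2. Opens left.
Latus rectum length = |4p| = 30.

30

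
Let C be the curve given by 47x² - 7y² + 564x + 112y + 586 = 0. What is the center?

47(x² + 12x) -7(y² - 16y) = -586
Complete the square: 47(x + 6)² -7(y - 8)² = -586 + 1692 - 448 = 658
Divide through by 658 to get (x + 6)²/14 - (y - 8)²/94 = 1.
Hyperbola with center (-6, 8).

(-6, 8)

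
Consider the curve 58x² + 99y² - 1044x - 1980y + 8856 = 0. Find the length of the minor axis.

Group the x- and y-terms: 58(x² - 18x) + 99(y² - 20y) = -8856
Complete the square: 58(x - 9)² + 99(y - 10)² = -8856 + 4698 + 9900 = 5742
Divide by 5742: (x - 9)²/99 + (y - 10)²/58 = 1
Ellipse, center (9, 10), major axis horizontal; a² = 99, b² = 58.
b² = 58 so b = √58; the minor axis has length 2b = 2√58.

2√58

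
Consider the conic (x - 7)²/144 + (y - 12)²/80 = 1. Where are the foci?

(-1, 12) and (15, 12)

Center (7, 12). The larger denominator 144 sits under the x-term, so the major axis is horizontal; a² = 144, b² = 80.
c² = a² - b² = 144 - 80 = 64, so c = 8.
Foci lie on the horizontal axis through the center: (h ± c, k).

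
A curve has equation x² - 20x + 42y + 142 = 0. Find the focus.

(10, -23/2)

Only x is squared. Complete the square in x: (x - 10)² = -42(y + 1).
Vertex (10, -1); 4p = -42 so p = -21/2. Opens down.
Focus is p units from the vertex along the axis: (h, k + p).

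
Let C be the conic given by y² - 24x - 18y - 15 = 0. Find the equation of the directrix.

Only y is squared. Complete the square in y: (y - 9)² = 24(x + 4).
Vertex (-4, 9); 4p = 24 so p = 6. Opens right.
Directrix is the vertical line x = h − p = -4 − (6) = -10.

x = -10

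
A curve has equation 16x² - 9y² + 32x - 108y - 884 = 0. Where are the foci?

(-11, -6) and (9, -6)

Group: 16(x² + 2x) -9(y² + 12y) = 884
16(x + 1)² -9(y + 6)² = 884 + 16 - 324 = 576
Divide through by 576 to get (x + 1)²/36 - (y + 6)²/64 = 1.
Hyperbola, center (-1, -6), transverse axis horizontal; a² = 36, b² = 64.
c² = a² + b² = 36 + 64 = 100, so c = 10.
Foci lie on the horizontal axis through the center: (h ± c, k).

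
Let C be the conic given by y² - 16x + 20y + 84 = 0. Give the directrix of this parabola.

Only y is squared. Complete the square in y: (y + 10)² = 16(x + 1).
Vertex (-1, -10); 4p = 16 so p = 4. Opens right.
Directrix is the vertical line x = h − p = -1 − (4) = -5.

x = -5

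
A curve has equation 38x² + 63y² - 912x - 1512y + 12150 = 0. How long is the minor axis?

Group: 38(x² - 24x) + 63(y² - 24y) = -12150
Completing the square gives 38(x - 12)² + 63(y - 12)² = -12150 + 5472 + 9072 = 2394.
Dividing both sides by 2394: (x - 12)²/63 + (y - 12)²/38 = 1
Ellipse, center (12, 12), major axis horizontal; a² = 63, b² = 38.
b² = 38 so b = √38; the minor axis has length 2b = 2√38.

2√38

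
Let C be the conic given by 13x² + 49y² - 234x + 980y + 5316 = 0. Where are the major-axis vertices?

(2, -10) and (16, -10)

Rearranging, 13(x² - 18x) + 49(y² + 20y) = -5316.
Completing the square gives 13(x - 9)² + 49(y + 10)² = -5316 + 1053 + 4900 = 637.
Divide through by 637 to get (x - 9)²/49 + (y + 10)²/13 = 1.
Ellipse, center (9, -10), major axis horizontal; a² = 49, b² = 13.
a = 7. Vertices at (h ± a, k).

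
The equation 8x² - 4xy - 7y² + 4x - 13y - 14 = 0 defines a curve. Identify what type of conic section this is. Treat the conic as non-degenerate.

A = 8, B = -4, C = -7.
Discriminant B² − 4AC = (-4)² − 4·8·(-7) = 240.
B² − 4AC > 0 ⇒ hyperbola.

hyperbola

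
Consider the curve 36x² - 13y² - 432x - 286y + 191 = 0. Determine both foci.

(6, -18) and (6, -4)

Rearranging, 36(x² - 12x) -13(y² + 22y) = -191.
36(x - 6)² -13(y + 11)² = -191 + 1296 - 1573 = -468
Dividing both sides by -468: (y + 11)²/36 - (x - 6)²/13 = 1
Hyperbola, center (6, -11), transverse axis vertical; a² = 36, b² = 13.
c² = a² + b² = 36 + 13 = 49, so c = 7.
Foci lie on the vertical axis through the center: (h, k ± c).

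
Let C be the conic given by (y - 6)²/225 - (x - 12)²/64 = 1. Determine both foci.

Center (12, 6). The positive term is the y-term, so the transverse axis is vertical; a² = 225, b² = 64.
c² = a² + b² = 225 + 64 = 289, so c = 17.
Foci lie on the vertical axis through the center: (h, k ± c).

(12, -11) and (12, 23)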